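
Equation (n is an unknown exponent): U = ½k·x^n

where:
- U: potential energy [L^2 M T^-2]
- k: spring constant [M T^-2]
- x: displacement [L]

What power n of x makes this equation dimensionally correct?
n = 2

U has dimensions [L^2 M T^-2]; x has dimensions [L].
The rest of the RHS has dimensions [M T^-2], so x^n must supply [L^2].
With n = 2: ½k·x^2 has dimensions [L^2 M T^-2], matching the LHS ✓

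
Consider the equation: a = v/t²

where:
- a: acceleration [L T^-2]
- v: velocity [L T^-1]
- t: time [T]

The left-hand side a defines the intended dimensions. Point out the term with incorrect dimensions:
The right-hand side term v/t²

a has dimensions [L T^-2], but v/t² has dimensions [L T^-3], so the term v/t² is dimensionally wrong for a.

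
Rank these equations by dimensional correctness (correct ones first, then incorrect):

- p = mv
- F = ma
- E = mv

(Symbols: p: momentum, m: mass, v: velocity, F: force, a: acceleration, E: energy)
Dimensionally correct: p = mv, F = ma
Dimensionally incorrect: E = mv
Ordered (correct first, then incorrect): p = mv, F = ma, E = mv

- p = mv: LHS [L M T^-1], RHS [L M T^-1] → correct ✓
- F = ma: LHS [L M T^-2], RHS [L M T^-2] → correct ✓
- E = mv: LHS [L^2 M T^-2], RHS [L M T^-1] → incorrect ✗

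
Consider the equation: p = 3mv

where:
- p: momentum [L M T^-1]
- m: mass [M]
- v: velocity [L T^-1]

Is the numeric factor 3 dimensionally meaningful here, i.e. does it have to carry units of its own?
No

p has dimensions [L M T^-1] and mv already has dimensions [L M T^-1], so the equation balances without 3 contributing any dimensions. 3 is a pure (dimensionless) number; changing or removing it would not affect dimensional consistency.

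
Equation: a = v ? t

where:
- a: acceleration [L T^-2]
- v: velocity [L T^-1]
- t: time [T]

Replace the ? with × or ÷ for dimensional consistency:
division (÷): a = v ÷ t

a [L T^-2]; v [L T^-1]; t [T].
v × t → [L] ✗
v ÷ t → [L T^-2] ✓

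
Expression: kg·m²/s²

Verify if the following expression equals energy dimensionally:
Yes

The expression kg·m²/s² has dimensions [L^2 M T^-2], which is exactly energy [L^2 M T^-2].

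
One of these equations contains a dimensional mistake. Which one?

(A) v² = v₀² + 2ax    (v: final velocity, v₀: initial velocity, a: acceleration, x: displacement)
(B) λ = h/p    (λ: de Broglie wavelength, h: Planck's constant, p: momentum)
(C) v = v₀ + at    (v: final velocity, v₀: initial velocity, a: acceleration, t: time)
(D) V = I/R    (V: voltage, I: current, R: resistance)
(D) V = I/R

The equation (D) V = I/R is dimensionally incorrect.

LHS (V): [I^-1 L^2 M T^-3]
RHS (I/R): [I^3 L^-2 M^-1 T^3] ✗

The dimensions do not match. The other three equations balance.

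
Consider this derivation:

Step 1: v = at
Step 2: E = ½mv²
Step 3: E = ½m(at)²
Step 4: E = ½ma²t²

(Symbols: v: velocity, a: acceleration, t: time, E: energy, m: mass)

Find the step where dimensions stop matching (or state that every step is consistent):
No step introduces an error — all steps are dimensionally consistent.

Step 1: v = at → LHS [L T^-1], RHS [L T^-1] ✓
Step 2: E = ½mv² → LHS [L^2 M T^-2], RHS [L^2 M T^-2] ✓
Step 3: E = ½m(at)² → LHS [L^2 M T^-2], RHS [L^2 M T^-2] ✓
Step 4: E = ½ma²t² → LHS [L^2 M T^-2], RHS [L^2 M T^-2] ✓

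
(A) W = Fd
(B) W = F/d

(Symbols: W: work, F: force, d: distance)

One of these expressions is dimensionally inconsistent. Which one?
(B)

(A) W = Fd: LHS [L^2 M T^-2], RHS [L^2 M T^-2] ✓
(B) W = F/d: LHS [L^2 M T^-2], RHS [M T^-2] ✗

Expression (B) W = F/d is dimensionally incorrect.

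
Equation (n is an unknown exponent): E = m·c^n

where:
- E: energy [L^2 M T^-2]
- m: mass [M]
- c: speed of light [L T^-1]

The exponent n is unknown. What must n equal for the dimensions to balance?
n = 2

E has dimensions [L^2 M T^-2]; c has dimensions [L T^-1].
The rest of the RHS has dimensions [M], so c^n must supply [L^2 T^-2].
With n = 2: m·c^2 has dimensions [L^2 M T^-2], matching the LHS ✓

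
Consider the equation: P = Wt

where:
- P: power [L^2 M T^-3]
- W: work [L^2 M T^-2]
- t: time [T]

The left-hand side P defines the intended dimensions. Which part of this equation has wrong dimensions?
The right-hand side term Wt

P has dimensions [L^2 M T^-3], but Wt has dimensions [L^2 M T^-1], so the term Wt is dimensionally wrong for P.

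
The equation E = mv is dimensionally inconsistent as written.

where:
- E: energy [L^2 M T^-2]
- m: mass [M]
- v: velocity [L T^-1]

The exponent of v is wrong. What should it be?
The exponent of v should be 2: E = mv^2

The LHS E has dimensions [L^2 M T^-2]; v has dimensions [L T^-1].
As written, the RHS mv (exponent 1 on v) has dimensions [L M T^-1], which does not match.
With exponent 2, the RHS mv^2 has dimensions [L^2 M T^-2], matching the LHS.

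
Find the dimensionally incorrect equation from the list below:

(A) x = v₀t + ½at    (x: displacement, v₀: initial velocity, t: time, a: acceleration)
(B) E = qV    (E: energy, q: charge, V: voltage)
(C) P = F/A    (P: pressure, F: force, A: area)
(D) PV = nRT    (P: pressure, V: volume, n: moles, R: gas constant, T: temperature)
(A) x = v₀t + ½at

The equation (A) x = v₀t + ½at is dimensionally incorrect.

LHS (x): [L]
RHS terms:
  - v₀t: [L] ✓
  - ½at: [L T^-1] ✗ (does not match LHS)

The dimensions do not match. The other three equations balance.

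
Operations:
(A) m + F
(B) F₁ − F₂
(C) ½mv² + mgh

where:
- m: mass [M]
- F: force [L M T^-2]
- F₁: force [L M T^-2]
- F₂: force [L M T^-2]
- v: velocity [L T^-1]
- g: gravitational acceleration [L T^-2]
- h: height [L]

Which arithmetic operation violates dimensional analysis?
(A) m + F

(A) m + F: m [M] and F [L M T^-2] — different dimensions cannot be added/subtracted ✗
(B) F₁ − F₂: F₁ [L M T^-2] and F₂ [L M T^-2] — same dimensions ✓
(C) ½mv² + mgh: ½mv² [L^2 M T^-2] and mgh [L^2 M T^-2] — same dimensions ✓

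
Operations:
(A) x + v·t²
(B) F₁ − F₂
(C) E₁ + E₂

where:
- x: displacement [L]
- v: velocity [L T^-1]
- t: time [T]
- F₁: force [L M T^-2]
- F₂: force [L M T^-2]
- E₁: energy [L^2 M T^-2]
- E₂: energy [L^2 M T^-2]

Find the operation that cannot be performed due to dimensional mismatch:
(A) x + v·t²

(A) x + v·t²: x [L] and v·t² [L T] — different dimensions cannot be added/subtracted ✗
(B) F₁ − F₂: F₁ [L M T^-2] and F₂ [L M T^-2] — same dimensions ✓
(C) E₁ + E₂: E₁ [L^2 M T^-2] and E₂ [L^2 M T^-2] — same dimensions ✓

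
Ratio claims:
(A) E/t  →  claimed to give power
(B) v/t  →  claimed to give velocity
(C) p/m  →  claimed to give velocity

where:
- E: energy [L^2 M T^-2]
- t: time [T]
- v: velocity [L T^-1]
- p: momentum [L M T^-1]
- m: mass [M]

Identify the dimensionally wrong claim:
(B) v/t does not give velocity

(A) E/t: [L^2 M T^-3] = power [L^2 M T^-3] ✓
(B) v/t: [L T^-2] ≠ velocity [L T^-1] ✗
(C) p/m: [L T^-1] = velocity [L T^-1] ✓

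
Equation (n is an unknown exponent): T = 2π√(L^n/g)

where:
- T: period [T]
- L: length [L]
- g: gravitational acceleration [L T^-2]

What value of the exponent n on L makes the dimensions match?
n = 1

T has dimensions [T]; L has dimensions [L].
With n = 1: 2π√(L^1/g) has dimensions [T], matching the LHS ✓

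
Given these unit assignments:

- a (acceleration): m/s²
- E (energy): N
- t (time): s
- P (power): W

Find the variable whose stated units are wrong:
E

The variable E (energy) should have units J, not N.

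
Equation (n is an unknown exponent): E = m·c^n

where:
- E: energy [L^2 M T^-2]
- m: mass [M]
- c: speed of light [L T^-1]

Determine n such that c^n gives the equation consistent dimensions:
n = 2

E has dimensions [L^2 M T^-2]; c has dimensions [L T^-1].
The rest of the RHS has dimensions [M], so c^n must supply [L^2 T^-2].
With n = 2: m·c^2 has dimensions [L^2 M T^-2], matching the LHS ✓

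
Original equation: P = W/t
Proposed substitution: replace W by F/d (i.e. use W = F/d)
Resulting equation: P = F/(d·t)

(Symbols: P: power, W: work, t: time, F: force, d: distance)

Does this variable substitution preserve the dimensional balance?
No

[W] = [L^2 M T^-2] and [F/d] = [M T^-2]. These differ, so the substitution replaces a quantity by one of different dimensions and the result P = F/(d·t) has LHS [L^2 M T^-3] vs RHS [M T^-3] — inconsistent.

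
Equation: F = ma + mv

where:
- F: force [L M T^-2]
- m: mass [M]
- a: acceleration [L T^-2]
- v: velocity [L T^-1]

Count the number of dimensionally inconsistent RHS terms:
1

LHS F: [L M T^-2]
- ma: [L M T^-2] ✓
- mv: [L M T^-1] ✗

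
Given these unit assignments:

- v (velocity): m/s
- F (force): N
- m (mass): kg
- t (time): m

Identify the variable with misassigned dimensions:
t

The variable t (time) should have units s, not m.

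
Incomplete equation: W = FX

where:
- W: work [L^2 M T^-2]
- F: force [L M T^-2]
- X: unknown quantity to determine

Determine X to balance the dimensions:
X = d (distance), dimensions [L]

W has dimensions [L^2 M T^-2]; the rest of the RHS (F) has dimensions [L M T^-2].
So X must have dimensions [L] — X = d (distance).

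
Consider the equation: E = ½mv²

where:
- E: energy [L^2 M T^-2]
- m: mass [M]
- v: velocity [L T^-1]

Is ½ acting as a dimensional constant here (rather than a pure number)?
No

E has dimensions [L^2 M T^-2] and mv² already has dimensions [L^2 M T^-2], so the equation balances without ½ contributing any dimensions. ½ is a pure (dimensionless) number; changing or removing it would not affect dimensional consistency.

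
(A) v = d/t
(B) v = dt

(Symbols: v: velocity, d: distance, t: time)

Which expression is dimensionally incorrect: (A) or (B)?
(B)

(A) v = d/t: LHS [L T^-1], RHS [L T^-1] ✓
(B) v = dt: LHS [L T^-1], RHS [L T] ✗

Expression (B) v = dt is dimensionally incorrect.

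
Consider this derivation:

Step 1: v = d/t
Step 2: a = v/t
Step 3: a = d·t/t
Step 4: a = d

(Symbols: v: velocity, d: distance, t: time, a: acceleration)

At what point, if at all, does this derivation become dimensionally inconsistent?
Step 3

Step 1: v = d/t → LHS [L T^-1], RHS [L T^-1] ✓
Step 2: a = v/t → LHS [L T^-2], RHS [L T^-2] ✓
Step 3: a = d·t/t → LHS [L T^-2], RHS [L] ✗

The first dimensional inconsistency appears in step 3: a = d·t/t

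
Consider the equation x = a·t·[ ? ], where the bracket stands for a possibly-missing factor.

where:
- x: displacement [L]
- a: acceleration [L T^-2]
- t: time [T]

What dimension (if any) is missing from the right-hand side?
[T] — time (e.g. t)

x has dimensions [L]; a·t has dimensions [L T^-1].
The bracketed factor must supply [L] / [L T^-1] = [T].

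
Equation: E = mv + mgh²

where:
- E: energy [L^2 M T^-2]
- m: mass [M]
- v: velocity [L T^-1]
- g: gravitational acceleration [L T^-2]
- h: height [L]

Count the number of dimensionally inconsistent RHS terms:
2

LHS E: [L^2 M T^-2]
- mv: [L M T^-1] ✗
- mgh²: [L^3 M T^-2] ✗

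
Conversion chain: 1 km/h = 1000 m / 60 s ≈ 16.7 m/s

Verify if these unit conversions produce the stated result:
The chain is incorrect (it contains an error).

Incorrect: 1 h = 3600 s, not 60 s (1 km/h ≈ 0.278 m/s)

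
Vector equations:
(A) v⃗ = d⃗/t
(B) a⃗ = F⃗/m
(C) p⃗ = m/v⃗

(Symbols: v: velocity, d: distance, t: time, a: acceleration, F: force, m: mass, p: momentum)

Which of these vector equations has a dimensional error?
(C) p⃗ = m/v⃗

(A) v⃗ = d⃗/t: LHS [L T^-1], RHS [L T^-1] ✓ — displacement (vector) divided by time (scalar)
(B) a⃗ = F⃗/m: LHS [L T^-2], RHS [L T^-2] ✓ — force (vector) divided by mass (scalar)
(C) p⃗ = m/v⃗: LHS [L M T^-1], RHS [L^-1 M T] ✗ — momentum is mass times velocity; should be mv⃗ (and division by a vector is undefined)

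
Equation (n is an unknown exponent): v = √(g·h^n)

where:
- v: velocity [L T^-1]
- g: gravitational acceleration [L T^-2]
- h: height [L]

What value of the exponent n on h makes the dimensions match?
n = 1

v has dimensions [L T^-1]; h has dimensions [L].
With n = 1: √(g·h^1) has dimensions [L T^-1], matching the LHS ✓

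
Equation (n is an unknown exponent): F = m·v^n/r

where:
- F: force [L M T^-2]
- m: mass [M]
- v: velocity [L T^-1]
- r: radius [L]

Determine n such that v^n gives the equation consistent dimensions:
n = 2

F has dimensions [L M T^-2]; v has dimensions [L T^-1].
The rest of the RHS has dimensions [L^-1 M], so v^n must supply [L^2 T^-2].
With n = 2: m·v^2/r has dimensions [L M T^-2], matching the LHS ✓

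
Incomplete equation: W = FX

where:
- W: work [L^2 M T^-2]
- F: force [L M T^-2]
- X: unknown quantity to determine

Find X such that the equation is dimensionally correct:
X = d (distance), dimensions [L]

W has dimensions [L^2 M T^-2]; the rest of the RHS (F) has dimensions [L M T^-2].
So X must have dimensions [L] — X = d (distance).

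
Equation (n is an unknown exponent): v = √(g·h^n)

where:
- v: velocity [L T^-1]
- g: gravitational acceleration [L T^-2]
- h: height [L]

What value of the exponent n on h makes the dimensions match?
n = 1

v has dimensions [L T^-1]; h has dimensions [L].
With n = 1: √(g·h^1) has dimensions [L T^-1], matching the LHS ✓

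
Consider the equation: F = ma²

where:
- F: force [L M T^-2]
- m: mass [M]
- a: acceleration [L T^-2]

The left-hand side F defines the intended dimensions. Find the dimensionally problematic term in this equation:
The right-hand side term ma²

F has dimensions [L M T^-2], but ma² has dimensions [L^2 M T^-4], so the term ma² is dimensionally wrong for F.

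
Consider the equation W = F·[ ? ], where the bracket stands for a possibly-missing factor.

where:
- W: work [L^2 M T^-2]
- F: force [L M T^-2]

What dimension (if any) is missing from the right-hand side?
[L] — length (e.g. a distance d)

W has dimensions [L^2 M T^-2]; F has dimensions [L M T^-2].
The bracketed factor must supply [L^2 M T^-2] / [L M T^-2] = [L].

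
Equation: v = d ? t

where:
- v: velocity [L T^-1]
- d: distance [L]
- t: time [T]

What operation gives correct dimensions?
division (÷): v = d ÷ t

v [L T^-1]; d [L]; t [T].
d × t → [L T] ✗
d ÷ t → [L T^-1] ✓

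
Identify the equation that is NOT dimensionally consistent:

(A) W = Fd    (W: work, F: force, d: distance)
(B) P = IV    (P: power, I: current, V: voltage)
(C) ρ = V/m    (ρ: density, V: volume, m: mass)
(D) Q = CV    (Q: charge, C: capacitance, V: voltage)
(C) ρ = V/m

The equation (C) ρ = V/m is dimensionally incorrect.

LHS (ρ): [L^-3 M]
RHS (V/m): [L^3 M^-1] ✗

The dimensions do not match. The other three equations balance.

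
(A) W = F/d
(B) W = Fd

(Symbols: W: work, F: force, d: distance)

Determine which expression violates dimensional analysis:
(A)

(A) W = F/d: LHS [L^2 M T^-2], RHS [M T^-2] ✗
(B) W = Fd: LHS [L^2 M T^-2], RHS [L^2 M T^-2] ✓

Expression (A) W = F/d is dimensionally incorrect.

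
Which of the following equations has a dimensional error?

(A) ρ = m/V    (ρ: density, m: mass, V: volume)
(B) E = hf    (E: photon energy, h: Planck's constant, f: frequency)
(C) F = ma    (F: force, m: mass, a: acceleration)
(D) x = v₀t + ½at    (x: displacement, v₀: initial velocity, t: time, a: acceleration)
(D) x = v₀t + ½at

The equation (D) x = v₀t + ½at is dimensionally incorrect.

LHS (x): [L]
RHS terms:
  - v₀t: [L] ✓
  - ½at: [L T^-1] ✗ (does not match LHS)

The dimensions do not match. The other three equations balance.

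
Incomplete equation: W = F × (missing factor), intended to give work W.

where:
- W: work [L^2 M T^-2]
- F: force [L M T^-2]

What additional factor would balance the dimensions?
d (distance), dimensions [L]

W has dimensions [L^2 M T^-2] and F has dimensions [L M T^-2].
The missing factor must have dimensions [L^2 M T^-2] / [L M T^-2] = [L], i.e. distance (d).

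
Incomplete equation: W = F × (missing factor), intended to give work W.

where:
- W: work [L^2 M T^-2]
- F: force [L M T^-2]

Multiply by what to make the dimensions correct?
d (distance), dimensions [L]

W has dimensions [L^2 M T^-2] and F has dimensions [L M T^-2].
The missing factor must have dimensions [L^2 M T^-2] / [L M T^-2] = [L], i.e. distance (d).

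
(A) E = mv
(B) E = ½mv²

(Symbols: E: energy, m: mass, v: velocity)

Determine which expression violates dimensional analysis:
(A)

(A) E = mv: LHS [L^2 M T^-2], RHS [L M T^-1] ✗
(B) E = ½mv²: LHS [L^2 M T^-2], RHS [L^2 M T^-2] ✓

Expression (A) E = mv is dimensionally incorrect.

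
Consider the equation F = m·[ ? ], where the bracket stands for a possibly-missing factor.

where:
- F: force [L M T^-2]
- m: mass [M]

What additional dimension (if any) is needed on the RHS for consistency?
[L T^-2] — acceleration (e.g. a)

F has dimensions [L M T^-2]; m has dimensions [M].
The bracketed factor must supply [L M T^-2] / [M] = [L T^-2].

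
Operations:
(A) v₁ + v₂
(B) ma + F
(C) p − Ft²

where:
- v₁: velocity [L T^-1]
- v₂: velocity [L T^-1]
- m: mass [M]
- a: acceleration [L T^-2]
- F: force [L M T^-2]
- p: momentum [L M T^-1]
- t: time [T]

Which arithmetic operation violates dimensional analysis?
(C) p − Ft²

(A) v₁ + v₂: v₁ [L T^-1] and v₂ [L T^-1] — same dimensions ✓
(B) ma + F: ma [L M T^-2] and F [L M T^-2] — same dimensions ✓
(C) p − Ft²: p [L M T^-1] and Ft² [L M] — different dimensions cannot be added/subtracted ✗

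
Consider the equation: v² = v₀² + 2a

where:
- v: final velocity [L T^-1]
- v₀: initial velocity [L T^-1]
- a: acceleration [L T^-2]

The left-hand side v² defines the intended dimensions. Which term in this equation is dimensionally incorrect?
The term 2a

Checking each RHS term against the LHS:
- v₀²: [L^2 T^-2] — matches v² [L^2 T^-2] ✓
- 2a: [L T^-2] — does NOT match v² [L^2 T^-2] ✗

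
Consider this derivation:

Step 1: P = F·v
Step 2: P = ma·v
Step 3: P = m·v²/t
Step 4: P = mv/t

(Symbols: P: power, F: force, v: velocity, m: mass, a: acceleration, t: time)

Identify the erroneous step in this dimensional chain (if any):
Step 4

Step 1: P = F·v → LHS [L^2 M T^-3], RHS [L^2 M T^-3] ✓
Step 2: P = ma·v → LHS [L^2 M T^-3], RHS [L^2 M T^-3] ✓
Step 3: P = m·v²/t → LHS [L^2 M T^-3], RHS [L^2 M T^-3] ✓
Step 4: P = mv/t → LHS [L^2 M T^-3], RHS [L M T^-2] ✗

The first dimensional inconsistency appears in step 4: P = mv/t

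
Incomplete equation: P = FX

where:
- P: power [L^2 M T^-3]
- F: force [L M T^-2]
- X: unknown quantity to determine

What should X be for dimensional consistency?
X = v (velocity), dimensions [L T^-1]

P has dimensions [L^2 M T^-3]; the rest of the RHS (F) has dimensions [L M T^-2].
So X must have dimensions [L T^-1] — X = v (velocity).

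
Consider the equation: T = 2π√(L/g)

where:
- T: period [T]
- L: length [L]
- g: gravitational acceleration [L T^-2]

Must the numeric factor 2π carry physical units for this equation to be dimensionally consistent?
No

T has dimensions [T] and √(L/g) already has dimensions [T], so the equation balances without 2π contributing any dimensions. 2π is a pure (dimensionless) number; changing or removing it would not affect dimensional consistency.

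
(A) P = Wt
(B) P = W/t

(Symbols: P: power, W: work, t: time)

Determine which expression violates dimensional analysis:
(A)

(A) P = Wt: LHS [L^2 M T^-3], RHS [L^2 M T^-1] ✗
(B) P = W/t: LHS [L^2 M T^-3], RHS [L^2 M T^-3] ✓

Expression (A) P = Wt is dimensionally incorrect.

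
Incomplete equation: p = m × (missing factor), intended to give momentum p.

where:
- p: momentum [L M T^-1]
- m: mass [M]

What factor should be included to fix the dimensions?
v (velocity), dimensions [L T^-1]

p has dimensions [L M T^-1] and m has dimensions [M].
The missing factor must have dimensions [L M T^-1] / [M] = [L T^-1], i.e. velocity (v).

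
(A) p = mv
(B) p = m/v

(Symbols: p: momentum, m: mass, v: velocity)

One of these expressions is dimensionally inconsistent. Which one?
(B)

(A) p = mv: LHS [L M T^-1], RHS [L M T^-1] ✓
(B) p = m/v: LHS [L M T^-1], RHS [L^-1 M T] ✗

Expression (B) p = m/v is dimensionally incorrect.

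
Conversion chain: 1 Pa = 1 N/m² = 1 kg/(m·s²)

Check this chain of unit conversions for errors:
The chain is correct (no errors).

Correct: Pascal is Newton per square meter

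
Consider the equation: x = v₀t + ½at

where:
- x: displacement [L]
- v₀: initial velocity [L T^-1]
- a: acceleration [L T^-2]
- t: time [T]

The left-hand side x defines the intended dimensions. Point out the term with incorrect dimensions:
The term ½at

Checking each RHS term against the LHS:
- v₀t: [L] — matches x [L] ✓
- ½at: [L T^-1] — does NOT match x [L] ✗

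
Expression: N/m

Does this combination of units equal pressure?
No

The expression N/m has dimensions [M T^-2], but pressure has dimensions [L^-1 M T^-2].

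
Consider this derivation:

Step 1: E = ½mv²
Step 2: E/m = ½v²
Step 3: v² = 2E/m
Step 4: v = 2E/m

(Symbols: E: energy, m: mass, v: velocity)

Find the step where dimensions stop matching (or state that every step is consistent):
Step 4

Step 1: E = ½mv² → LHS [L^2 M T^-2], RHS [L^2 M T^-2] ✓
Step 2: E/m = ½v² → LHS [L^2 T^-2], RHS [L^2 T^-2] ✓
Step 3: v² = 2E/m → LHS [L^2 T^-2], RHS [L^2 T^-2] ✓
Step 4: v = 2E/m → LHS [L T^-1], RHS [L^2 T^-2] ✗

The first dimensional inconsistency appears in step 4: v = 2E/m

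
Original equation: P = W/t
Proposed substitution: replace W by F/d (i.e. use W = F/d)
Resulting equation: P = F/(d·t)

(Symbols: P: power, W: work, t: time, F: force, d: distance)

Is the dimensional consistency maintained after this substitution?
No

[W] = [L^2 M T^-2] and [F/d] = [M T^-2]. These differ, so the substitution replaces a quantity by one of different dimensions and the result P = F/(d·t) has LHS [L^2 M T^-3] vs RHS [M T^-3] — inconsistent.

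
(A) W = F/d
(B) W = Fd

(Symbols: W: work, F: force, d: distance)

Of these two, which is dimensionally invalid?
(A)

(A) W = F/d: LHS [L^2 M T^-2], RHS [M T^-2] ✗
(B) W = Fd: LHS [L^2 M T^-2], RHS [L^2 M T^-2] ✓

Expression (A) W = F/d is dimensionally incorrect.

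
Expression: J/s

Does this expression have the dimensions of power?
Yes

The expression J/s has dimensions [L^2 M T^-3], which is exactly power [L^2 M T^-3].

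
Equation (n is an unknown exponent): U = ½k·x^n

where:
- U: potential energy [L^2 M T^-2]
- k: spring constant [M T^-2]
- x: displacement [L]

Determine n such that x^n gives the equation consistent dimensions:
n = 2

U has dimensions [L^2 M T^-2]; x has dimensions [L].
The rest of the RHS has dimensions [M T^-2], so x^n must supply [L^2].
With n = 2: ½k·x^2 has dimensions [L^2 M T^-2], matching the LHS ✓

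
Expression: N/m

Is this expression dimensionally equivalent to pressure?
No

The expression N/m has dimensions [M T^-2], but pressure has dimensions [L^-1 M T^-2].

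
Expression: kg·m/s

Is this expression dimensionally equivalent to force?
No

The expression kg·m/s has dimensions [L M T^-1], but force has dimensions [L M T^-2].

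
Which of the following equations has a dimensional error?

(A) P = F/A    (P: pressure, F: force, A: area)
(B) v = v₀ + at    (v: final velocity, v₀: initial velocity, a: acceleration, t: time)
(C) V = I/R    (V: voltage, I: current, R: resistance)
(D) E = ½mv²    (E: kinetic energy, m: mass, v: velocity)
(C) V = I/R

The equation (C) V = I/R is dimensionally incorrect.

LHS (V): [I^-1 L^2 M T^-3]
RHS (I/R): [I^3 L^-2 M^-1 T^3] ✗

The dimensions do not match. The other three equations balance.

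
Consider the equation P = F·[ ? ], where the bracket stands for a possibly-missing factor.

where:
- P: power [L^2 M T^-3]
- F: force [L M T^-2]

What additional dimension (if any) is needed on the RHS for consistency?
[L T^-1] — velocity (e.g. v)

P has dimensions [L^2 M T^-3]; F has dimensions [L M T^-2].
The bracketed factor must supply [L^2 M T^-3] / [L M T^-2] = [L T^-1].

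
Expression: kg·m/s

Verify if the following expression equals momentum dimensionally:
Yes

The expression kg·m/s has dimensions [L M T^-1], which is exactly momentum [L M T^-1].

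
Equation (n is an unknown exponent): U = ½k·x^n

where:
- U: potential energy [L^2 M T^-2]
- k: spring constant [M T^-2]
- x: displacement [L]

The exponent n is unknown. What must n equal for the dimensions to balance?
n = 2

U has dimensions [L^2 M T^-2]; x has dimensions [L].
The rest of the RHS has dimensions [M T^-2], so x^n must supply [L^2].
With n = 2: ½k·x^2 has dimensions [L^2 M T^-2], matching the LHS ✓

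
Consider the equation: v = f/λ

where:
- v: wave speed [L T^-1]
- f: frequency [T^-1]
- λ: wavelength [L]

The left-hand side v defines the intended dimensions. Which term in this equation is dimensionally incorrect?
The right-hand side term f/λ

v has dimensions [L T^-1], but f/λ has dimensions [L^-1 T^-1], so the term f/λ is dimensionally wrong for v.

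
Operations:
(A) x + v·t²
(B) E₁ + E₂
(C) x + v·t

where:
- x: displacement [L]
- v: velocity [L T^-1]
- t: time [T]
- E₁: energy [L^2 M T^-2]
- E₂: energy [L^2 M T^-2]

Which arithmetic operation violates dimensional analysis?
(A) x + v·t²

(A) x + v·t²: x [L] and v·t² [L T] — different dimensions cannot be added/subtracted ✗
(B) E₁ + E₂: E₁ [L^2 M T^-2] and E₂ [L^2 M T^-2] — same dimensions ✓
(C) x + v·t: x [L] and v·t [L] — same dimensions ✓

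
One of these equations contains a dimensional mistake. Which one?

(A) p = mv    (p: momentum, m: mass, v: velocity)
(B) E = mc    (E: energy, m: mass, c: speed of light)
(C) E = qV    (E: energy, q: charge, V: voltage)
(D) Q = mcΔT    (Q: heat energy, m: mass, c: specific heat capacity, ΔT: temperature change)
(B) E = mc

The equation (B) E = mc is dimensionally incorrect.

LHS (E): [L^2 M T^-2]
RHS (mc): [L M T^-1] ✗

The dimensions do not match. The other three equations balance.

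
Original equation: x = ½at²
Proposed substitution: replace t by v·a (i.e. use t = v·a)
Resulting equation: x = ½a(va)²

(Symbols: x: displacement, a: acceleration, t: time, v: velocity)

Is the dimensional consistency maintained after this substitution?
No

[t] = [T] and [v·a] = [L^2 T^-3]. These differ, so the substitution replaces a quantity by one of different dimensions and the result x = ½a(va)² has LHS [L] vs RHS [L^5 T^-8] — inconsistent.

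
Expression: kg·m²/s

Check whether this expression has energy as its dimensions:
No

The expression kg·m²/s has dimensions [L^2 M T^-1], but energy has dimensions [L^2 M T^-2].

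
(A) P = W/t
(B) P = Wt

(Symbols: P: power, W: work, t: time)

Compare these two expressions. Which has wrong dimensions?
(B)

(A) P = W/t: LHS [L^2 M T^-3], RHS [L^2 M T^-3] ✓
(B) P = Wt: LHS [L^2 M T^-3], RHS [L^2 M T^-1] ✗

Expression (B) P = Wt is dimensionally incorrect.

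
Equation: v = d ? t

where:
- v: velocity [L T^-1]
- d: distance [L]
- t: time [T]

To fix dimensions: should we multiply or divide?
division (÷): v = d ÷ t

v [L T^-1]; d [L]; t [T].
d × t → [L T] ✗
d ÷ t → [L T^-1] ✓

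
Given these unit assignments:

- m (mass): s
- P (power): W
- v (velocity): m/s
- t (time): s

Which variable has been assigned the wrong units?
m

The variable m (mass) should have units kg, not s.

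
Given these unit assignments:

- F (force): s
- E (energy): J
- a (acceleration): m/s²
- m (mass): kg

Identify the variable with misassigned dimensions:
F

The variable F (force) should have units N, not s.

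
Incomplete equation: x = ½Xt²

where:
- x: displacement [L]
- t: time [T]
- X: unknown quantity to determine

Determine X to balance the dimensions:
X = a (acceleration), dimensions [L T^-2]

x has dimensions [L]; the rest of the RHS (½ t²) has dimensions [T^2].
So X must have dimensions [L T^-2] — X = a (acceleration).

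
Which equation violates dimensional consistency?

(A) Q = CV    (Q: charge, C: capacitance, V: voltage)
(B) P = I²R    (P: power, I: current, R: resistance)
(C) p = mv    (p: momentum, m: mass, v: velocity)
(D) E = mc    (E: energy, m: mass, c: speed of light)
(D) E = mc

The equation (D) E = mc is dimensionally incorrect.

LHS (E): [L^2 M T^-2]
RHS (mc): [L M T^-1] ✗

The dimensions do not match. The other three equations balance.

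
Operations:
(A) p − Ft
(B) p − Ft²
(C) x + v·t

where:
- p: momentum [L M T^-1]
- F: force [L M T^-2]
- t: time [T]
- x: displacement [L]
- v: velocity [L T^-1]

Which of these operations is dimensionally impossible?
(B) p − Ft²

(A) p − Ft: p [L M T^-1] and Ft [L M T^-1] — same dimensions ✓
(B) p − Ft²: p [L M T^-1] and Ft² [L M] — different dimensions cannot be added/subtracted ✗
(C) x + v·t: x [L] and v·t [L] — same dimensions ✓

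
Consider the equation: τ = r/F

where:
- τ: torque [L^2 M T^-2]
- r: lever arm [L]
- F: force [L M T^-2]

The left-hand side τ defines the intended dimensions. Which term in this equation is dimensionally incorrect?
The right-hand side term r/F

τ has dimensions [L^2 M T^-2], but r/F has dimensions [M^-1 T^2], so the term r/F is dimensionally wrong for τ.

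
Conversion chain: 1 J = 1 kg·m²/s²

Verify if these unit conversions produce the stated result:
The chain is correct (no errors).

Correct: Joule is defined as kg·m²/s²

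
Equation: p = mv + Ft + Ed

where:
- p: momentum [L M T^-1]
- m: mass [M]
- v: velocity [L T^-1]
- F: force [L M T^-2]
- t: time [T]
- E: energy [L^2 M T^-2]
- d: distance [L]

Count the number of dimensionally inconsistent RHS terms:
1

LHS p: [L M T^-1]
- mv: [L M T^-1] ✓
- Ft: [L M T^-1] ✓
- Ed: [L^3 M T^-2] ✗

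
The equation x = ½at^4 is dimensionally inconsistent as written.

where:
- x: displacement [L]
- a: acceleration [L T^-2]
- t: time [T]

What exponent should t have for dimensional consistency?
The exponent of t should be 2: x = ½at^2

The LHS x has dimensions [L]; t has dimensions [T].
As written, the RHS ½at^4 (exponent 4 on t) has dimensions [L T^2], which does not match.
With exponent 2, the RHS ½at^2 has dimensions [L], matching the LHS.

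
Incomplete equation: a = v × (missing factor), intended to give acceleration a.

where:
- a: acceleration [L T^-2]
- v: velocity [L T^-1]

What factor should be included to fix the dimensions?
1/t (inverse time), dimensions [T^-1]

a has dimensions [L T^-2] and v has dimensions [L T^-1].
The missing factor must have dimensions [L T^-2] / [L T^-1] = [T^-1], i.e. inverse time (1/t).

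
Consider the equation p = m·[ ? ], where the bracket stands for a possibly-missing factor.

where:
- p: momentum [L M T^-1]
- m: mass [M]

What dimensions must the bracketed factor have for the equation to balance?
[L T^-1] — velocity (e.g. v)

p has dimensions [L M T^-1]; m has dimensions [M].
The bracketed factor must supply [L M T^-1] / [M] = [L T^-1].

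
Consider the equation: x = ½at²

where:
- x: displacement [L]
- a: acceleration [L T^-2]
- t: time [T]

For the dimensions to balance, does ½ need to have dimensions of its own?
No

x has dimensions [L] and at² already has dimensions [L], so the equation balances without ½ contributing any dimensions. ½ is a pure (dimensionless) number; changing or removing it would not affect dimensional consistency.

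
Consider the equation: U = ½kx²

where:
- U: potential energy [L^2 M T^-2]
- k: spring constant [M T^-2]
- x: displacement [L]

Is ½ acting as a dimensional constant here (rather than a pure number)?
No

U has dimensions [L^2 M T^-2] and kx² already has dimensions [L^2 M T^-2], so the equation balances without ½ contributing any dimensions. ½ is a pure (dimensionless) number; changing or removing it would not affect dimensional consistency.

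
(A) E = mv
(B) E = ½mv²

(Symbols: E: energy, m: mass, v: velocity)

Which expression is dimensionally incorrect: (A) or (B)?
(A)

(A) E = mv: LHS [L^2 M T^-2], RHS [L M T^-1] ✗
(B) E = ½mv²: LHS [L^2 M T^-2], RHS [L^2 M T^-2] ✓

Expression (A) E = mv is dimensionally incorrect.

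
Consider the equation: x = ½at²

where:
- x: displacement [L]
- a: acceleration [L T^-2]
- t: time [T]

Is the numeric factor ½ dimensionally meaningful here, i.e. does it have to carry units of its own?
No

x has dimensions [L] and at² already has dimensions [L], so the equation balances without ½ contributing any dimensions. ½ is a pure (dimensionless) number; changing or removing it would not affect dimensional consistency.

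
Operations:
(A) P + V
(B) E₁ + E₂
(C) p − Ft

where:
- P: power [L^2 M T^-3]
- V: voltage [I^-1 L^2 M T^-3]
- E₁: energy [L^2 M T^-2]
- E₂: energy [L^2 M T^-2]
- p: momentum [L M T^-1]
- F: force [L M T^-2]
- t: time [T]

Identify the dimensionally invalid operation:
(A) P + V

(A) P + V: P [L^2 M T^-3] and V [I^-1 L^2 M T^-3] — different dimensions cannot be added/subtracted ✗
(B) E₁ + E₂: E₁ [L^2 M T^-2] and E₂ [L^2 M T^-2] — same dimensions ✓
(C) p − Ft: p [L M T^-1] and Ft [L M T^-1] — same dimensions ✓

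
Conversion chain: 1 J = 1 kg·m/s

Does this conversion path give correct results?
The chain is incorrect (it contains an error).

Incorrect: Joule is kg·m²/s², not kg·m/s (that is momentum)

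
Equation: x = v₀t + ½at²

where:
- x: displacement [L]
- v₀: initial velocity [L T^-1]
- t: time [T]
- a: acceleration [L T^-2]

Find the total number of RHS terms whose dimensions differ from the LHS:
0

LHS x: [L]
- v₀t: [L] ✓
- ½at²: [L] ✓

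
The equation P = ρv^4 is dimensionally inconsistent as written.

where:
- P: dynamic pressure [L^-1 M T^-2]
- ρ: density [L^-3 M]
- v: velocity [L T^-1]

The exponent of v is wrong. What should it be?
The exponent of v should be 2: P = ρv^2

The LHS P has dimensions [L^-1 M T^-2]; v has dimensions [L T^-1].
As written, the RHS ρv^4 (exponent 4 on v) has dimensions [L M T^-4], which does not match.
With exponent 2, the RHS ρv^2 has dimensions [L^-1 M T^-2], matching the LHS.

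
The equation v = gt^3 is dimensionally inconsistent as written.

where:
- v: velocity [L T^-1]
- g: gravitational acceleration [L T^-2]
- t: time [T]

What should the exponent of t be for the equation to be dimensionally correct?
The exponent of t should be 1: v = gt

The LHS v has dimensions [L T^-1]; t has dimensions [T].
As written, the RHS gt^3 (exponent 3 on t) has dimensions [L T], which does not match.
With exponent 1, the RHS gt has dimensions [L T^-1], matching the LHS.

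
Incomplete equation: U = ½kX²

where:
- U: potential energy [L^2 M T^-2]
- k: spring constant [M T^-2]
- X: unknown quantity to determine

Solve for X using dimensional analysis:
X = x (displacement), dimensions [L]

U has dimensions [L^2 M T^-2]; the rest of the RHS (½k) has dimensions [M T^-2].
So X² must have dimensions [L^2], i.e. X has dimensions [L] — X = x (displacement).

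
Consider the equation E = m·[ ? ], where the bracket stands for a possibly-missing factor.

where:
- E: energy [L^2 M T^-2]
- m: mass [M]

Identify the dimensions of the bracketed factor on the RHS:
[L^2 T^-2] — velocity squared (e.g. v²)

E has dimensions [L^2 M T^-2]; m has dimensions [M].
The bracketed factor must supply [L^2 M T^-2] / [M] = [L^2 T^-2].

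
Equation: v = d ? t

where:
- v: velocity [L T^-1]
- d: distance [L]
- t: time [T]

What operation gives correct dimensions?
division (÷): v = d ÷ t

v [L T^-1]; d [L]; t [T].
d × t → [L T] ✗
d ÷ t → [L T^-1] ✓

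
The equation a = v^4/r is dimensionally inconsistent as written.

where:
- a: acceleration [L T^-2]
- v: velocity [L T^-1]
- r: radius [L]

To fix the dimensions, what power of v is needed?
The exponent of v should be 2: a = v^2/r

The LHS a has dimensions [L T^-2]; v has dimensions [L T^-1].
As written, the RHS v^4/r (exponent 4 on v) has dimensions [L^3 T^-4], which does not match.
With exponent 2, the RHS v^2/r has dimensions [L T^-2], matching the LHS.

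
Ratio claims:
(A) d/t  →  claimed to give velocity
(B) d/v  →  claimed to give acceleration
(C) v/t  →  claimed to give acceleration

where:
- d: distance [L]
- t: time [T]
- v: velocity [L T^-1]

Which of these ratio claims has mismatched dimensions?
(B) d/v does not give acceleration

(A) d/t: [L T^-1] = velocity [L T^-1] ✓
(B) d/v: [T] ≠ acceleration [L T^-2] ✗
(C) v/t: [L T^-2] = acceleration [L T^-2] ✓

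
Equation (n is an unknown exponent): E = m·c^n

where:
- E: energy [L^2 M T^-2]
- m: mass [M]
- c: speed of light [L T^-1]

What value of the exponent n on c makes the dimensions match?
n = 2

E has dimensions [L^2 M T^-2]; c has dimensions [L T^-1].
The rest of the RHS has dimensions [M], so c^n must supply [L^2 T^-2].
With n = 2: m·c^2 has dimensions [L^2 M T^-2], matching the LHS ✓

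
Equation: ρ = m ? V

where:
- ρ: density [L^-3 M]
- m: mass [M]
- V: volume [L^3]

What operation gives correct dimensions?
division (÷): ρ = m ÷ V

ρ [L^-3 M]; m [M]; V [L^3].
m × V → [L^3 M] ✗
m ÷ V → [L^-3 M] ✓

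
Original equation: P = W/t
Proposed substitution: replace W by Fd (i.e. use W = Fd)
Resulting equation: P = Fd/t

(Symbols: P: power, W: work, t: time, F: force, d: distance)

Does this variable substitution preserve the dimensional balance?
Yes

[W] = [L^2 M T^-2] and [Fd] = [L^2 M T^-2]. These match, so the substitution replaces a quantity by one of the same dimensions and the result P = Fd/t has LHS [L^2 M T^-3] vs RHS [L^2 M T^-3] — still consistent.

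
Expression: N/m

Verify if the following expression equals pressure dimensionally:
No

The expression N/m has dimensions [M T^-2], but pressure has dimensions [L^-1 M T^-2].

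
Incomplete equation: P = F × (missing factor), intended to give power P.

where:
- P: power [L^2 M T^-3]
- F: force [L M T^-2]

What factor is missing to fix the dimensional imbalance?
v (velocity), dimensions [L T^-1]

P has dimensions [L^2 M T^-3] and F has dimensions [L M T^-2].
The missing factor must have dimensions [L^2 M T^-3] / [L M T^-2] = [L T^-1], i.e. velocity (v).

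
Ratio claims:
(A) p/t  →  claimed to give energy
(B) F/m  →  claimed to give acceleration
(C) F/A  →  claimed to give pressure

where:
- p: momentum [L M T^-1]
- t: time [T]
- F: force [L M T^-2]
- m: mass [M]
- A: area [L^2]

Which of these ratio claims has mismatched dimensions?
(A) p/t does not give energy

(A) p/t: [L M T^-2] ≠ energy [L^2 M T^-2] ✗
(B) F/m: [L T^-2] = acceleration [L T^-2] ✓
(C) F/A: [L^-1 M T^-2] = pressure [L^-1 M T^-2] ✓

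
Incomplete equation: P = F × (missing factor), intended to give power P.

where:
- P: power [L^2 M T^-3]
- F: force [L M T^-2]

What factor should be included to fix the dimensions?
v (velocity), dimensions [L T^-1]

P has dimensions [L^2 M T^-3] and F has dimensions [L M T^-2].
The missing factor must have dimensions [L^2 M T^-3] / [L M T^-2] = [L T^-1], i.e. velocity (v).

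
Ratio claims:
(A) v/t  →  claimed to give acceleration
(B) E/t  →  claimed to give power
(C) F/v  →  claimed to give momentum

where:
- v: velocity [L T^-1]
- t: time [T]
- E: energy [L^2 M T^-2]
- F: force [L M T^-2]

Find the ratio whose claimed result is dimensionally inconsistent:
(C) F/v does not give momentum

(A) v/t: [L T^-2] = acceleration [L T^-2] ✓
(B) E/t: [L^2 M T^-3] = power [L^2 M T^-3] ✓
(C) F/v: [M T^-1] ≠ momentum [L M T^-1] ✗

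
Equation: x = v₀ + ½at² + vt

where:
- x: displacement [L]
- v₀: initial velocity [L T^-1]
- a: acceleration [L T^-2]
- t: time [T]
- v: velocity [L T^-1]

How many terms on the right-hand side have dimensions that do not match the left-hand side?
1

LHS x: [L]
- v₀: [L T^-1] ✗
- ½at²: [L] ✓
- vt: [L] ✓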